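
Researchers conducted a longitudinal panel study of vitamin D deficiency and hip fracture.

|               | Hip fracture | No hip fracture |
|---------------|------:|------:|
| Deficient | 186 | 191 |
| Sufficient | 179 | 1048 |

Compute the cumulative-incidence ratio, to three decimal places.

3.382

Cells: a = 186, b = 191, c = 179, d = 1048.
Risk in exposed = 186/377 = 0.49337; risk in unexposed = 179/1227 = 0.14588.
RR = 0.49337 / 0.14588 = 3.38192
The risk among the exposed is 3.38 times that among the unexposed.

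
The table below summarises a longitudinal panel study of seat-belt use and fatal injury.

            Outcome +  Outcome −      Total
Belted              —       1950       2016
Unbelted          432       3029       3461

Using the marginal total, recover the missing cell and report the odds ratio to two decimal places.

0.24

The missing cell is in the exposed row: 2016 − 1950 = 66.
So a = 66, b = 1950, c = 432, d = 3029.
OR = (a·d)/(b·c) = (66 × 3029) / (1950 × 432) = 199914 / 842400 = 0.23731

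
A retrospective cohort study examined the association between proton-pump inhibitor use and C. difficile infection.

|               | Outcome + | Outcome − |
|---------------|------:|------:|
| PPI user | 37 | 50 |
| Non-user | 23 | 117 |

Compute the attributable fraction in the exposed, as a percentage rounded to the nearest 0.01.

61.37

Cells: a = 37, b = 50, c = 23, d = 117.
Risk in exposed = 37/87 = 0.42529; risk in unexposed = 23/140 = 0.16429.
RR = 0.42529/0.16429 = 2.58871
AR% = (RR − 1)/RR × 100 = (2.58871 − 1)/2.58871 × 100 = 61.3707%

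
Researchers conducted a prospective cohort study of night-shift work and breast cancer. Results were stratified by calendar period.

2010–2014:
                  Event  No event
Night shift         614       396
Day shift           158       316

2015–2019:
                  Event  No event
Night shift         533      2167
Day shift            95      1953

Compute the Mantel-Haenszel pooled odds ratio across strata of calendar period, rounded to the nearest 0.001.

4.092

OR_MH = Σ(aᵢdᵢ/nᵢ) / Σ(bᵢcᵢ/nᵢ), where nᵢ is the stratum total.
Stratum 1 (2010–2014): n = 1484; a·d/n = 614·316/1484 = 130.7439; b·c/n = 396·158/1484 = 42.1617
Stratum 2 (2015–2019): n = 4748; a·d/n = 533·1953/4748 = 219.2395; b·c/n = 2167·95/4748 = 43.3583
OR_MH = (130.7439 + 219.2395) / (42.1617 + 43.3583) = 349.9834 / 85.5200 = 4.09242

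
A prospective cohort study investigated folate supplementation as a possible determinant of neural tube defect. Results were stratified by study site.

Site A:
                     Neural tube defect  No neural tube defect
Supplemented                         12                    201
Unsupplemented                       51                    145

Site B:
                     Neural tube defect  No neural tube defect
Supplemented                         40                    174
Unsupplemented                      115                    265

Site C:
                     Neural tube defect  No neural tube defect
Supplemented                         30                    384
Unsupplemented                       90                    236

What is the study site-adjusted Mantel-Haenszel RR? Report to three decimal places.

RR_MH = Σ(aᵢ·n₀ᵢ/nᵢ) / Σ(cᵢ·n₁ᵢ/nᵢ), with n₁ᵢ = aᵢ+bᵢ (exposed), n₀ᵢ = cᵢ+dᵢ (unexposed), nᵢ = n₁ᵢ+n₀ᵢ.
Stratum 1 (Site A): n₁ = 213, n₀ = 196, n = 409; a·n₀/n = 12·196/409 = 5.7506; c·n₁/n = 51·213/409 = 26.5599
Stratum 2 (Site B): n₁ = 214, n₀ = 380, n = 594; a·n₀/n = 40·380/594 = 25.5892; c·n₁/n = 115·214/594 = 41.4310
Stratum 3 (Site C): n₁ = 414, n₀ = 326, n = 740; a·n₀/n = 30·326/740 = 13.2162; c·n₁/n = 90·414/740 = 50.3514
RR_MH = (5.7506 + 25.5892 + 13.2162) / (26.5599 + 41.4310 + 50.3514) = 44.5561 / 118.3422 = 0.37650

0.377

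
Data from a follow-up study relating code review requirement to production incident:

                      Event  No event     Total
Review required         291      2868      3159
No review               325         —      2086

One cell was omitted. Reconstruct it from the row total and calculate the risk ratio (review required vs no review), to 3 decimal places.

The missing cell is in the unexposed row: 2086 − 325 = 1761.
So a = 291, b = 2868, c = 325, d = 1761.
RR = [a/(a+b)] / [c/(c+d)] = (291/3159) / (325/2086) = 0.09212/0.15580 = 0.59125

0.591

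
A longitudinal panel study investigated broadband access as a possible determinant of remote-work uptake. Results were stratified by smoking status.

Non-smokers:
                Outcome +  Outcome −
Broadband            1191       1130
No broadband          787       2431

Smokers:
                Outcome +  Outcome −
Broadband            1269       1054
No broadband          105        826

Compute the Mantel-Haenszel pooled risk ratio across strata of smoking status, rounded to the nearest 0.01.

RR_MH = Σ(aᵢ·n₀ᵢ/nᵢ) / Σ(cᵢ·n₁ᵢ/nᵢ), with n₁ᵢ = aᵢ+bᵢ (exposed), n₀ᵢ = cᵢ+dᵢ (unexposed), nᵢ = n₁ᵢ+n₀ᵢ.
Stratum 1 (Non-smokers): n₁ = 2321, n₀ = 3218, n = 5539; a·n₀/n = 1191·3218/5539 = 691.9368; c·n₁/n = 787·2321/5539 = 329.7756
Stratum 2 (Smokers): n₁ = 2323, n₀ = 931, n = 3254; a·n₀/n = 1269·931/3254 = 363.0728; c·n₁/n = 105·2323/3254 = 74.9585
RR_MH = (691.9368 + 363.0728) / (329.7756 + 74.9585) = 1055.0096 / 404.7341 = 2.60667

2.61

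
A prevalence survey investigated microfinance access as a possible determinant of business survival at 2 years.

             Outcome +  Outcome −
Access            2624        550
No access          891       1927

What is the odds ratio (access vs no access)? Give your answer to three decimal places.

Cells: a = 2624, b = 550, c = 891, d = 1927.
OR = (a·d)/(b·c) = (2624 × 1927) / (550 × 891) = 5056448 / 490050 = 10.31823
The odds of business survival at 2 years are about 10.32 times as high in the access group.

10.318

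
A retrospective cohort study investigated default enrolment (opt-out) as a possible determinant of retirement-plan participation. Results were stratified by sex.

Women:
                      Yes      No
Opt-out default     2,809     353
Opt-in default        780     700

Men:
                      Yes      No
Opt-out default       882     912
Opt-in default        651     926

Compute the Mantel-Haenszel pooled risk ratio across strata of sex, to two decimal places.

RR_MH = Σ(aᵢ·n₀ᵢ/nᵢ) / Σ(cᵢ·n₁ᵢ/nᵢ), with n₁ᵢ = aᵢ+bᵢ (exposed), n₀ᵢ = cᵢ+dᵢ (unexposed), nᵢ = n₁ᵢ+n₀ᵢ.
Stratum 1 (Women): n₁ = 3162, n₀ = 1480, n = 4642; a·n₀/n = 2809·1480/4642 = 895.5881; c·n₁/n = 780·3162/4642 = 531.3141
Stratum 2 (Men): n₁ = 1794, n₀ = 1577, n = 3371; a·n₀/n = 882·1577/3371 = 412.6117; c·n₁/n = 651·1794/3371 = 346.4533
RR_MH = (895.5881 + 412.6117) / (531.3141 + 346.4533) = 1308.1998 / 877.7674 = 1.49037

1.49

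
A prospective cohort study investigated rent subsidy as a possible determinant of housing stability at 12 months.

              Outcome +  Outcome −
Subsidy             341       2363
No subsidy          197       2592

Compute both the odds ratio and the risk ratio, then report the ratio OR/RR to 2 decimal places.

Cells: a = 341, b = 2363, c = 197, d = 2592.
OR = (341·2592)/(2363·197) = 883872/465511 = 1.89871
Risk in exposed = 341/2704 = 0.12611; risk in unexposed = 197/2789 = 0.07063; RR = 1.78538
OR/RR = 1.89871 / 1.78538 = 1.06348
The outcome is not rare, so the OR lies further from 1 than the RR.

1.06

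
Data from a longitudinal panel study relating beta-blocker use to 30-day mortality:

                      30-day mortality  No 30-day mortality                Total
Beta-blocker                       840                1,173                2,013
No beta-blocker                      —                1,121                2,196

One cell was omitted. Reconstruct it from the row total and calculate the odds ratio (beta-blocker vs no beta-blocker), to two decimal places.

The missing cell is in the unexposed row: 2196 − 1121 = 1075.
So a = 840, b = 1173, c = 1075, d = 1121.
OR = (a·d)/(b·c) = (840 × 1121) / (1173 × 1075) = 941640 / 1260975 = 0.74676

0.75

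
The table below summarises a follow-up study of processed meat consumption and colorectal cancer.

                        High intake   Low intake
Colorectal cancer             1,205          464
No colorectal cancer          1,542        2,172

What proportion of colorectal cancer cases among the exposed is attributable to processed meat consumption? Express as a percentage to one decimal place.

59.9

Reading the table with exposure as columns: a = 1205 (High intake, case), b = 1542 (High intake, non-case), c = 464 (Low intake, case), d = 2172.
Risk in exposed = 1205/2747 = 0.43866; risk in unexposed = 464/2636 = 0.17602.
RR = 0.43866/0.17602 = 2.49204
AR% = (RR − 1)/RR × 100 = (2.49204 − 1)/2.49204 × 100 = 59.8723%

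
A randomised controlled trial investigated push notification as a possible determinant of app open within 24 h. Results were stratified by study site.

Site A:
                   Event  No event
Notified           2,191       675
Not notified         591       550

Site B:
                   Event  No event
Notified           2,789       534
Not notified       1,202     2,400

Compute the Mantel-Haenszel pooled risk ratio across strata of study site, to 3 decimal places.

2.076

RR_MH = Σ(aᵢ·n₀ᵢ/nᵢ) / Σ(cᵢ·n₁ᵢ/nᵢ), with n₁ᵢ = aᵢ+bᵢ (exposed), n₀ᵢ = cᵢ+dᵢ (unexposed), nᵢ = n₁ᵢ+n₀ᵢ.
Stratum 1 (Site A): n₁ = 2866, n₀ = 1141, n = 4007; a·n₀/n = 2191·1141/4007 = 623.8909; c·n₁/n = 591·2866/4007 = 422.7118
Stratum 2 (Site B): n₁ = 3323, n₀ = 3602, n = 6925; a·n₀/n = 2789·3602/6925 = 1450.6827; c·n₁/n = 1202·3323/6925 = 576.7864
RR_MH = (623.8909 + 1450.6827) / (422.7118 + 576.7864) = 2074.5737 / 999.4982 = 2.07562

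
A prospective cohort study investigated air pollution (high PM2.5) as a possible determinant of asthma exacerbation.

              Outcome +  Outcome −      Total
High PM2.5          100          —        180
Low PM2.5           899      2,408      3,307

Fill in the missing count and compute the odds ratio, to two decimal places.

3.35

The missing cell is in the exposed row: 180 − 100 = 80.
So a = 100, b = 80, c = 899, d = 2408.
OR = (a·d)/(b·c) = (100 × 2408) / (80 × 899) = 240800 / 71920 = 3.34816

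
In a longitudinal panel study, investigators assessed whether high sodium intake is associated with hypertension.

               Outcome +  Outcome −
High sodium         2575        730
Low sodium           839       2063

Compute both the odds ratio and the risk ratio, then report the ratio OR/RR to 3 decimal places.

3.218

Cells: a = 2575, b = 730, c = 839, d = 2063.
OR = (2575·2063)/(730·839) = 5312225/612470 = 8.67345
Risk in exposed = 2575/3305 = 0.77912; risk in unexposed = 839/2902 = 0.28911; RR = 2.69489
OR/RR = 8.67345 / 2.69489 = 3.21848
The outcome is not rare, so the OR lies further from 1 than the RR.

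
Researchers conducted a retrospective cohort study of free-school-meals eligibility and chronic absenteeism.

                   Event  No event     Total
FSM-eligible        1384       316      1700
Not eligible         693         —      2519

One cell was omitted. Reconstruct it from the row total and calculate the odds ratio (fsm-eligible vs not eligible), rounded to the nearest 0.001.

The missing cell is in the unexposed row: 2519 − 693 = 1826.
So a = 1384, b = 316, c = 693, d = 1826.
OR = (a·d)/(b·c) = (1384 × 1826) / (316 × 693) = 2527184 / 218988 = 11.54029

11.540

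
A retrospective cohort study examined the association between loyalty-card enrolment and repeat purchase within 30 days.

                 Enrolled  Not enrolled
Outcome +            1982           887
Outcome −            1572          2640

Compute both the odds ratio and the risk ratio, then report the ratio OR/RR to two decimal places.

Reading the table with exposure as columns: a = 1982 (Enrolled, case), b = 1572 (Enrolled, non-case), c = 887 (Not enrolled, case), d = 2640.
OR = (1982·2640)/(1572·887) = 5232480/1394364 = 3.75259
Risk in exposed = 1982/3554 = 0.55768; risk in unexposed = 887/3527 = 0.25149; RR = 2.21752
OR/RR = 3.75259 / 2.21752 = 1.69225
The outcome is not rare, so the OR lies further from 1 than the RR.

1.69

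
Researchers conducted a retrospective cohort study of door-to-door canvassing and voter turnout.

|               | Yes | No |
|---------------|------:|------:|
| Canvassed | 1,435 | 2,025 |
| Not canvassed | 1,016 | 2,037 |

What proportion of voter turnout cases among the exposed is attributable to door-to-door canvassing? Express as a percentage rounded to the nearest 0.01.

Cells: a = 1435, b = 2025, c = 1016, d = 2037.
Risk in exposed = 1435/3460 = 0.41474; risk in unexposed = 1016/3053 = 0.33279.
RR = 0.41474/0.33279 = 1.24626
AR% = (RR − 1)/RR × 100 = (1.24626 − 1)/1.24626 × 100 = 19.7600%

19.76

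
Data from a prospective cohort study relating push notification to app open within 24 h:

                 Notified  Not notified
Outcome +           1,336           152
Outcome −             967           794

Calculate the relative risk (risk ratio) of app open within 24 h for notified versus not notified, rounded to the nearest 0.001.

3.610

Reading the table with exposure as columns: a = 1336 (Notified, case), b = 967 (Notified, non-case), c = 152 (Not notified, case), d = 794.
Risk in exposed = 1336/2303 = 0.58011; risk in unexposed = 152/946 = 0.16068.
RR = 0.58011 / 0.16068 = 3.61044
The risk among the exposed is 3.61 times that among the unexposed.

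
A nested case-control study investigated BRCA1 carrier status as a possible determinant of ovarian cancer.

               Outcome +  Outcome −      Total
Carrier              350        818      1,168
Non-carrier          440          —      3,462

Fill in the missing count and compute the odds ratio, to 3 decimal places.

2.939

The missing cell is in the unexposed row: 3462 − 440 = 3022.
So a = 350, b = 818, c = 440, d = 3022.
OR = (a·d)/(b·c) = (350 × 3022) / (818 × 440) = 1057700 / 359920 = 2.93871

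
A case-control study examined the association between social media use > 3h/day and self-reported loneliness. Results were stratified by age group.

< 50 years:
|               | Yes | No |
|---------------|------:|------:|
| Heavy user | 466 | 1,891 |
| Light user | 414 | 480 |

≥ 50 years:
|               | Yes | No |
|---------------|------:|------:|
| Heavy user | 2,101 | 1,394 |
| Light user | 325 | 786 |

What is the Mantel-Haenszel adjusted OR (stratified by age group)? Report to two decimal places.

1.26

OR_MH = Σ(aᵢdᵢ/nᵢ) / Σ(bᵢcᵢ/nᵢ), where nᵢ is the stratum total.
Stratum 1 (< 50 years): n = 3251; a·d/n = 466·480/3251 = 68.8034; b·c/n = 1891·414/3251 = 240.8102
Stratum 2 (≥ 50 years): n = 4606; a·d/n = 2101·786/4606 = 358.5293; b·c/n = 1394·325/4606 = 98.3608
OR_MH = (68.8034 + 358.5293) / (240.8102 + 98.3608) = 427.3328 / 339.1710 = 1.25993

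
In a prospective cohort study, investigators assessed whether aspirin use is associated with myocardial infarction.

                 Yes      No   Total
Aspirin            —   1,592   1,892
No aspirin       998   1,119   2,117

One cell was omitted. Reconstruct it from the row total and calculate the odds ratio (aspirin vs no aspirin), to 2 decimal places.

The missing cell is in the exposed row: 1892 − 1592 = 300.
So a = 300, b = 1592, c = 998, d = 1119.
OR = (a·d)/(b·c) = (300 × 1119) / (1592 × 998) = 335700 / 1588816 = 0.21129

0.21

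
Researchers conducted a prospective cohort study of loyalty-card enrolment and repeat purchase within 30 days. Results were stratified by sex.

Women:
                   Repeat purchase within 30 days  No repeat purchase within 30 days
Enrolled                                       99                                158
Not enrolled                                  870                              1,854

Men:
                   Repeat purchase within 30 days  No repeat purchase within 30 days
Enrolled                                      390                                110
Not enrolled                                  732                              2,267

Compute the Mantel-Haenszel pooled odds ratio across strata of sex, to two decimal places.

4.55

OR_MH = Σ(aᵢdᵢ/nᵢ) / Σ(bᵢcᵢ/nᵢ), where nᵢ is the stratum total.
Stratum 1 (Women): n = 2981; a·d/n = 99·1854/2981 = 61.5720; b·c/n = 158·870/2981 = 46.1120
Stratum 2 (Men): n = 3499; a·d/n = 390·2267/3499 = 252.6808; b·c/n = 110·732/3499 = 23.0123
OR_MH = (61.5720 + 252.6808) / (46.1120 + 23.0123) = 314.2527 / 69.1243 = 4.54620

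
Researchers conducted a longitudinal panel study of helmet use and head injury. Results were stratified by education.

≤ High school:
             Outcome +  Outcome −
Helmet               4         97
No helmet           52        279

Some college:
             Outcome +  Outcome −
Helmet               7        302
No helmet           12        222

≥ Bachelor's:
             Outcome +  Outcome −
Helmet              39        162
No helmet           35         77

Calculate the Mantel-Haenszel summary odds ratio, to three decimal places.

OR_MH = Σ(aᵢdᵢ/nᵢ) / Σ(bᵢcᵢ/nᵢ), where nᵢ is the stratum total.
Stratum 1 (≤ High school): n = 432; a·d/n = 4·279/432 = 2.5833; b·c/n = 97·52/432 = 11.6759
Stratum 2 (Some college): n = 543; a·d/n = 7·222/543 = 2.8619; b·c/n = 302·12/543 = 6.6740
Stratum 3 (≥ Bachelor's): n = 313; a·d/n = 39·77/313 = 9.5942; b·c/n = 162·35/313 = 18.1150
OR_MH = (2.5833 + 2.8619 + 9.5942) / (11.6759 + 6.6740 + 18.1150) = 15.0395 / 36.4650 = 0.41244

0.412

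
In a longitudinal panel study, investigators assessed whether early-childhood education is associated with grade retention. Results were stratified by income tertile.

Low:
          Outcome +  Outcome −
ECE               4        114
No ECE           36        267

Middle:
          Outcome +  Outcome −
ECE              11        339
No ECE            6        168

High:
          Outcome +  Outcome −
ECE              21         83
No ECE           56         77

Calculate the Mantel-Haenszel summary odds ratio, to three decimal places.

OR_MH = Σ(aᵢdᵢ/nᵢ) / Σ(bᵢcᵢ/nᵢ), where nᵢ is the stratum total.
Stratum 1 (Low): n = 421; a·d/n = 4·267/421 = 2.5368; b·c/n = 114·36/421 = 9.7482
Stratum 2 (Middle): n = 524; a·d/n = 11·168/524 = 3.5267; b·c/n = 339·6/524 = 3.8817
Stratum 3 (High): n = 237; a·d/n = 21·77/237 = 6.8228; b·c/n = 83·56/237 = 19.6118
OR_MH = (2.5368 + 3.5267 + 6.8228) / (9.7482 + 3.8817 + 19.6118) = 12.8863 / 33.2417 = 0.38766

0.388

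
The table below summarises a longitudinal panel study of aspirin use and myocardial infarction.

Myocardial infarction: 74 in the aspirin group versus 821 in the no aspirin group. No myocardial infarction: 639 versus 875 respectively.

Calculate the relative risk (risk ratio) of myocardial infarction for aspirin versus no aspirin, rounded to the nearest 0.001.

From the description: a = 74, b = 639, c = 821, d = 875.
Risk in exposed = 74/713 = 0.10379; risk in unexposed = 821/1696 = 0.48408.
RR = 0.10379 / 0.48408 = 0.21440
The risk is 79% lower among the exposed than among the unexposed.

0.214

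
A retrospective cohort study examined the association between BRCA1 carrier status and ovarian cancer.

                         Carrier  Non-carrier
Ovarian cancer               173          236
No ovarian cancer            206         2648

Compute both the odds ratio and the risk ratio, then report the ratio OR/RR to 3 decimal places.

Reading the table with exposure as columns: a = 173 (Carrier, case), b = 206 (Carrier, non-case), c = 236 (Non-carrier, case), d = 2648.
OR = (173·2648)/(206·236) = 458104/48616 = 9.42291
Risk in exposed = 173/379 = 0.45646; risk in unexposed = 236/2884 = 0.08183; RR = 5.57815
OR/RR = 9.42291 / 5.57815 = 1.68925
The outcome is not rare, so the OR lies further from 1 than the RR.

1.689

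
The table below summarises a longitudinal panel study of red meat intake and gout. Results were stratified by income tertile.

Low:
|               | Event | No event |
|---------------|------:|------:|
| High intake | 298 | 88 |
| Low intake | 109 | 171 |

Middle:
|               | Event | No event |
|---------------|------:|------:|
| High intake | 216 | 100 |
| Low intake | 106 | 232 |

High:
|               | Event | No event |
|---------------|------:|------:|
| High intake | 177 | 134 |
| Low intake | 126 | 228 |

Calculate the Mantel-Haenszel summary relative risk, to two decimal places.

RR_MH = Σ(aᵢ·n₀ᵢ/nᵢ) / Σ(cᵢ·n₁ᵢ/nᵢ), with n₁ᵢ = aᵢ+bᵢ (exposed), n₀ᵢ = cᵢ+dᵢ (unexposed), nᵢ = n₁ᵢ+n₀ᵢ.
Stratum 1 (Low): n₁ = 386, n₀ = 280, n = 666; a·n₀/n = 298·280/666 = 125.2853; c·n₁/n = 109·386/666 = 63.1742
Stratum 2 (Middle): n₁ = 316, n₀ = 338, n = 654; a·n₀/n = 216·338/654 = 111.6330; c·n₁/n = 106·316/654 = 51.2171
Stratum 3 (High): n₁ = 311, n₀ = 354, n = 665; a·n₀/n = 177·354/665 = 94.2226; c·n₁/n = 126·311/665 = 58.9263
RR_MH = (125.2853 + 111.6330 + 94.2226) / (63.1742 + 51.2171 + 58.9263) = 331.1409 / 173.3176 = 1.91060

1.91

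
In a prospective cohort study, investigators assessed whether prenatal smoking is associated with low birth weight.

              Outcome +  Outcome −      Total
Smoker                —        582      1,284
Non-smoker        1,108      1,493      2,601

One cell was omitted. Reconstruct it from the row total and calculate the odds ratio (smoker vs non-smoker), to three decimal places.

The missing cell is in the exposed row: 1284 − 582 = 702.
So a = 702, b = 582, c = 1108, d = 1493.
OR = (a·d)/(b·c) = (702 × 1493) / (582 × 1108) = 1048086 / 644856 = 1.62530

1.625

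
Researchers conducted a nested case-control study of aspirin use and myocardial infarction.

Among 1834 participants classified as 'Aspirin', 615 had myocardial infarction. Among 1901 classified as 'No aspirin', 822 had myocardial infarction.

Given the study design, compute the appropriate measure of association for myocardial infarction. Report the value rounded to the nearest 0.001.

0.662

From the description: a = 615, b = 1219, c = 822, d = 1079.
This is a nested case-control study: participants were sampled on outcome status, so risks in the source population cannot be estimated directly — relative risk is not valid here. The odds ratio is the appropriate measure.
OR = (a·d)/(b·c) = (615 × 1079) / (1219 × 822) = 663585 / 1002018 = 0.66225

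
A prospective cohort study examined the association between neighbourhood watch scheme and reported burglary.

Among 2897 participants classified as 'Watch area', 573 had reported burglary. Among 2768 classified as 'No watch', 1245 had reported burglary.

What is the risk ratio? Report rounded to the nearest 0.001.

From the description: a = 573, b = 2324, c = 1245, d = 1523.
Risk in exposed = 573/2897 = 0.19779; risk in unexposed = 1245/2768 = 0.44978.
RR = 0.19779 / 0.44978 = 0.43975
The risk is 56% lower among the exposed than among the unexposed.

0.440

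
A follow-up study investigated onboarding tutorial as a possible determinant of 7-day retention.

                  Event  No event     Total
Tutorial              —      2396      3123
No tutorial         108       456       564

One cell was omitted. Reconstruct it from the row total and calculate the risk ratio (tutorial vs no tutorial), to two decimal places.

1.22

The missing cell is in the exposed row: 3123 − 2396 = 727.
So a = 727, b = 2396, c = 108, d = 456.
RR = [a/(a+b)] / [c/(c+d)] = (727/3123) / (108/564) = 0.23279/0.19149 = 1.21568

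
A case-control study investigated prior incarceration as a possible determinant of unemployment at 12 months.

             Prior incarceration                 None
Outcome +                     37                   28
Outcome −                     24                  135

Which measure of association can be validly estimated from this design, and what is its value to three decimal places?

Reading the table with exposure as columns: a = 37 (Prior incarceration, case), b = 24 (Prior incarceration, non-case), c = 28 (None, case), d = 135.
This is a case-control study: participants were sampled on outcome status, so risks in the source population cannot be estimated directly — relative risk is not valid here. The odds ratio is the appropriate measure.
OR = (a·d)/(b·c) = (37 × 135) / (24 × 28) = 4995 / 672 = 7.43304

7.433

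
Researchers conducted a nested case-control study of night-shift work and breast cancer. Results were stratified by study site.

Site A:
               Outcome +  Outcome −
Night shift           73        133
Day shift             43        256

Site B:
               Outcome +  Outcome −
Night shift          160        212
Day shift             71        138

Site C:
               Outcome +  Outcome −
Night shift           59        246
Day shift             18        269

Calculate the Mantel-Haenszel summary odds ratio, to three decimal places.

2.277

OR_MH = Σ(aᵢdᵢ/nᵢ) / Σ(bᵢcᵢ/nᵢ), where nᵢ is the stratum total.
Stratum 1 (Site A): n = 505; a·d/n = 73·256/505 = 37.0059; b·c/n = 133·43/505 = 11.3248
Stratum 2 (Site B): n = 581; a·d/n = 160·138/581 = 38.0034; b·c/n = 212·71/581 = 25.9071
Stratum 3 (Site C): n = 592; a·d/n = 59·269/592 = 26.8091; b·c/n = 246·18/592 = 7.4797
OR_MH = (37.0059 + 38.0034 + 26.8091) / (11.3248 + 25.9071 + 7.4797) = 101.8185 / 44.7115 = 2.27723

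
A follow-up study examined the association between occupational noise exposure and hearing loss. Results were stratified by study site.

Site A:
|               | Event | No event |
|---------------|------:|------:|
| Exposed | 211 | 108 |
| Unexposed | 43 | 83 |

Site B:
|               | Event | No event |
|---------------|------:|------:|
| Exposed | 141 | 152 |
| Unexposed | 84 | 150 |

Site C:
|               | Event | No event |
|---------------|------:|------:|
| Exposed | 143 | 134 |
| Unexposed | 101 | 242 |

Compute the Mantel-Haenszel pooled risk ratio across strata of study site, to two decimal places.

1.64

RR_MH = Σ(aᵢ·n₀ᵢ/nᵢ) / Σ(cᵢ·n₁ᵢ/nᵢ), with n₁ᵢ = aᵢ+bᵢ (exposed), n₀ᵢ = cᵢ+dᵢ (unexposed), nᵢ = n₁ᵢ+n₀ᵢ.
Stratum 1 (Site A): n₁ = 319, n₀ = 126, n = 445; a·n₀/n = 211·126/445 = 59.7438; c·n₁/n = 43·319/445 = 30.8247
Stratum 2 (Site B): n₁ = 293, n₀ = 234, n = 527; a·n₀/n = 141·234/527 = 62.6072; c·n₁/n = 84·293/527 = 46.7021
Stratum 3 (Site C): n₁ = 277, n₀ = 343, n = 620; a·n₀/n = 143·343/620 = 79.1113; c·n₁/n = 101·277/620 = 45.1242
RR_MH = (59.7438 + 62.6072 + 79.1113) / (30.8247 + 46.7021 + 45.1242) = 201.4623 / 122.6510 = 1.64257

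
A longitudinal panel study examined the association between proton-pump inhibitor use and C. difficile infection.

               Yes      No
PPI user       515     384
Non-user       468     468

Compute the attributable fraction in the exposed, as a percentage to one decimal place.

Cells: a = 515, b = 384, c = 468, d = 468.
Risk in exposed = 515/899 = 0.57286; risk in unexposed = 468/936 = 0.50000.
RR = 0.57286/0.50000 = 1.14572
AR% = (RR − 1)/RR × 100 = (1.14572 − 1)/1.14572 × 100 = 12.7184%

12.7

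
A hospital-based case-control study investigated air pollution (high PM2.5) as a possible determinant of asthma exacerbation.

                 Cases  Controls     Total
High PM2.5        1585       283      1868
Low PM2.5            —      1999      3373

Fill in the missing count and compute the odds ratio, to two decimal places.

8.15

The missing cell is in the unexposed row: 3373 − 1999 = 1374.
So a = 1585, b = 283, c = 1374, d = 1999.
OR = (a·d)/(b·c) = (1585 × 1999) / (283 × 1374) = 3168415 / 388842 = 8.14834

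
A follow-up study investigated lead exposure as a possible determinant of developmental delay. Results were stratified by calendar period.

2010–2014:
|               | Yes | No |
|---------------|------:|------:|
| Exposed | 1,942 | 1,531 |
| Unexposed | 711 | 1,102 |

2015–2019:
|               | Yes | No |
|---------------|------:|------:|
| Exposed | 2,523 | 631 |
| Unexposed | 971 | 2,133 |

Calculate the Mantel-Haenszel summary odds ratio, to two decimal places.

4.16

OR_MH = Σ(aᵢdᵢ/nᵢ) / Σ(bᵢcᵢ/nᵢ), where nᵢ is the stratum total.
Stratum 1 (2010–2014): n = 5286; a·d/n = 1942·1102/5286 = 404.8589; b·c/n = 1531·711/5286 = 205.9291
Stratum 2 (2015–2019): n = 6258; a·d/n = 2523·2133/6258 = 859.9487; b·c/n = 631·971/6258 = 97.9068
OR_MH = (404.8589 + 859.9487) / (205.9291 + 97.9068) = 1264.8076 / 303.8359 = 4.16280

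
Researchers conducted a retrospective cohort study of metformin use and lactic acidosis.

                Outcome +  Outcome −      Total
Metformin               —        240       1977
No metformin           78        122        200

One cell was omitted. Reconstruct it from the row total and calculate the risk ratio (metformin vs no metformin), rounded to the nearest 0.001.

2.253

The missing cell is in the exposed row: 1977 − 240 = 1737.
So a = 1737, b = 240, c = 78, d = 122.
RR = [a/(a+b)] / [c/(c+d)] = (1737/1977) / (78/200) = 0.87860/0.39000 = 2.25283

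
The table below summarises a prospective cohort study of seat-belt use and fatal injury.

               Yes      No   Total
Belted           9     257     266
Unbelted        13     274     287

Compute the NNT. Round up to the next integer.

88

Risk in treated group = 9/266 = 0.03383; risk in control = 13/287 = 0.04530.
Absolute risk reduction = 0.04530 − 0.03383 = 0.01146
NNT = 1 / ARR = 1 / 0.01146 = 87.248 → round up → 88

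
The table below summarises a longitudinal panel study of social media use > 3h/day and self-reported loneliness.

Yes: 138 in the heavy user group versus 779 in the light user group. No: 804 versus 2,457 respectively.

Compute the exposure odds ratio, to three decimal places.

From the description: a = 138, b = 804, c = 779, d = 2457.
OR = (a·d)/(b·c) = (138 × 2457) / (804 × 779) = 339066 / 626316 = 0.54137
Exposure is associated with lower odds of self-reported loneliness (OR = 0.54 < 1).

0.541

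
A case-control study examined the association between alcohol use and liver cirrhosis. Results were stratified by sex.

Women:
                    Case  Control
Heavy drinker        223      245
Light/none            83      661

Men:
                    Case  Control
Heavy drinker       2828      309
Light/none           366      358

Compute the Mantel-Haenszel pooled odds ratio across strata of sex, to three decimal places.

OR_MH = Σ(aᵢdᵢ/nᵢ) / Σ(bᵢcᵢ/nᵢ), where nᵢ is the stratum total.
Stratum 1 (Women): n = 1212; a·d/n = 223·661/1212 = 121.6196; b·c/n = 245·83/1212 = 16.7781
Stratum 2 (Men): n = 3861; a·d/n = 2828·358/3861 = 262.2181; b·c/n = 309·366/3861 = 29.2914
OR_MH = (121.6196 + 262.2181) / (16.7781 + 29.2914) = 383.8377 / 46.0694 = 8.33172

8.332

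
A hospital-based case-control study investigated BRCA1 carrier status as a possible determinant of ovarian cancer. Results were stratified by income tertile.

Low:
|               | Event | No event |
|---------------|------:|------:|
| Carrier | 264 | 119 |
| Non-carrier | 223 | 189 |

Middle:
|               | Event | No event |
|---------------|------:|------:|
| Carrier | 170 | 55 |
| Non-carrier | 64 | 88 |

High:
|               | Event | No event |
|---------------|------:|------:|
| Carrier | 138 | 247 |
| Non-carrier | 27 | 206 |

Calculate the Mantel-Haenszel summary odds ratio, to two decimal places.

2.77

OR_MH = Σ(aᵢdᵢ/nᵢ) / Σ(bᵢcᵢ/nᵢ), where nᵢ is the stratum total.
Stratum 1 (Low): n = 795; a·d/n = 264·189/795 = 62.7623; b·c/n = 119·223/795 = 33.3799
Stratum 2 (Middle): n = 377; a·d/n = 170·88/377 = 39.6817; b·c/n = 55·64/377 = 9.3369
Stratum 3 (High): n = 618; a·d/n = 138·206/618 = 46.0000; b·c/n = 247·27/618 = 10.7913
OR_MH = (62.7623 + 39.6817 + 46.0000) / (33.3799 + 9.3369 + 10.7913) = 148.4440 / 53.5080 = 2.77424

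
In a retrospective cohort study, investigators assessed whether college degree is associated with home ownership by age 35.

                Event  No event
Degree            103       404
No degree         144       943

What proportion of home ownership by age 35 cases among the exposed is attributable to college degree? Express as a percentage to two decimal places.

34.79

Cells: a = 103, b = 404, c = 144, d = 943.
Risk in exposed = 103/507 = 0.20316; risk in unexposed = 144/1087 = 0.13247.
RR = 0.20316/0.13247 = 1.53354
AR% = (RR − 1)/RR × 100 = (1.53354 − 1)/1.53354 × 100 = 34.7916%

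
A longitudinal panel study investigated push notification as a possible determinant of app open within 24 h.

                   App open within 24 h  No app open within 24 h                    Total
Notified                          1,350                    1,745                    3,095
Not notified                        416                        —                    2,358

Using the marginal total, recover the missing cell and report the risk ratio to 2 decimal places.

2.47

The missing cell is in the unexposed row: 2358 − 416 = 1942.
So a = 1350, b = 1745, c = 416, d = 1942.
RR = [a/(a+b)] / [c/(c+d)] = (1350/3095) / (416/2358) = 0.43619/0.17642 = 2.47243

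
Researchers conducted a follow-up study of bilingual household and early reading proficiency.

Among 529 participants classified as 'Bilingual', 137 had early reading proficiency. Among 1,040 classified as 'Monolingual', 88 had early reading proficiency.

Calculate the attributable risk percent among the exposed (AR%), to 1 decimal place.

67.3

From the description: a = 137, b = 392, c = 88, d = 952.
Risk in exposed = 137/529 = 0.25898; risk in unexposed = 88/1040 = 0.08462.
RR = 0.25898/0.08462 = 3.06066
AR% = (RR − 1)/RR × 100 = (3.06066 − 1)/3.06066 × 100 = 67.3273%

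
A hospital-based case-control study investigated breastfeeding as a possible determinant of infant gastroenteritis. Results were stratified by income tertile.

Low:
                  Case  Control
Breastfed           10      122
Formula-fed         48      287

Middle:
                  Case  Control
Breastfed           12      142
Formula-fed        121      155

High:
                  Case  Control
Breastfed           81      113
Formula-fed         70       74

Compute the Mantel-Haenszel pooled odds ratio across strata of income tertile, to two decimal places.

0.37

OR_MH = Σ(aᵢdᵢ/nᵢ) / Σ(bᵢcᵢ/nᵢ), where nᵢ is the stratum total.
Stratum 1 (Low): n = 467; a·d/n = 10·287/467 = 6.1456; b·c/n = 122·48/467 = 12.5396
Stratum 2 (Middle): n = 430; a·d/n = 12·155/430 = 4.3256; b·c/n = 142·121/430 = 39.9581
Stratum 3 (High): n = 338; a·d/n = 81·74/338 = 17.7337; b·c/n = 113·70/338 = 23.4024
OR_MH = (6.1456 + 4.3256 + 17.7337) / (12.5396 + 39.9581 + 23.4024) = 28.2049 / 75.9001 = 0.37161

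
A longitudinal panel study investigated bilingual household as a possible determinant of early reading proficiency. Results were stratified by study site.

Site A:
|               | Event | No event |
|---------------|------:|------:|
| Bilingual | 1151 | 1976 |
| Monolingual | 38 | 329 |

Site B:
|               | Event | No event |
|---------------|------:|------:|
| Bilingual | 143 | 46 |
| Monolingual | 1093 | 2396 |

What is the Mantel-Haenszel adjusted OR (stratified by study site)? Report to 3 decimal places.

OR_MH = Σ(aᵢdᵢ/nᵢ) / Σ(bᵢcᵢ/nᵢ), where nᵢ is the stratum total.
Stratum 1 (Site A): n = 3494; a·d/n = 1151·329/3494 = 108.3798; b·c/n = 1976·38/3494 = 21.4906
Stratum 2 (Site B): n = 3678; a·d/n = 143·2396/3678 = 93.1561; b·c/n = 46·1093/3678 = 13.6699
OR_MH = (108.3798 + 93.1561) / (21.4906 + 13.6699) = 201.5359 / 35.1605 = 5.73189

5.732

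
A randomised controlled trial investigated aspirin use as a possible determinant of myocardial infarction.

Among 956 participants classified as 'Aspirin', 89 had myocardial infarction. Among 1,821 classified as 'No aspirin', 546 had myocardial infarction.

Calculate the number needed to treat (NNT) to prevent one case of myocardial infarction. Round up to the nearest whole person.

5

Risk in treated group = 89/956 = 0.09310; risk in control = 546/1821 = 0.29984.
Absolute risk reduction = 0.29984 − 0.09310 = 0.20674
NNT = 1 / ARR = 1 / 0.20674 = 4.837 → round up → 5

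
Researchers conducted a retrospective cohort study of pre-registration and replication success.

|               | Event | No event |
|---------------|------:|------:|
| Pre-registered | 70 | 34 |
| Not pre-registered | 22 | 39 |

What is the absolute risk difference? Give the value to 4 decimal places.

Cells: a = 70, b = 34, c = 22, d = 39.
Risk in exposed = 70/104 = 0.673077; risk in unexposed = 22/61 = 0.360656.
Risk difference = 0.673077 − 0.360656 = 0.312421

0.3124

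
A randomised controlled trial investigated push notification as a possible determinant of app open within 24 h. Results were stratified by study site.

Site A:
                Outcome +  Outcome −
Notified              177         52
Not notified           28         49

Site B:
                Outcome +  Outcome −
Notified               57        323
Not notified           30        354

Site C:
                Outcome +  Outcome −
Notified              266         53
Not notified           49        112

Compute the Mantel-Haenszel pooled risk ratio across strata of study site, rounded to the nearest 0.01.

2.37

RR_MH = Σ(aᵢ·n₀ᵢ/nᵢ) / Σ(cᵢ·n₁ᵢ/nᵢ), with n₁ᵢ = aᵢ+bᵢ (exposed), n₀ᵢ = cᵢ+dᵢ (unexposed), nᵢ = n₁ᵢ+n₀ᵢ.
Stratum 1 (Site A): n₁ = 229, n₀ = 77, n = 306; a·n₀/n = 177·77/306 = 44.5392; c·n₁/n = 28·229/306 = 20.9542
Stratum 2 (Site B): n₁ = 380, n₀ = 384, n = 764; a·n₀/n = 57·384/764 = 28.6492; c·n₁/n = 30·380/764 = 14.9215
Stratum 3 (Site C): n₁ = 319, n₀ = 161, n = 480; a·n₀/n = 266·161/480 = 89.2208; c·n₁/n = 49·319/480 = 32.5646
RR_MH = (44.5392 + 28.6492 + 89.2208) / (20.9542 + 14.9215 + 32.5646) = 162.4093 / 68.4403 = 2.37301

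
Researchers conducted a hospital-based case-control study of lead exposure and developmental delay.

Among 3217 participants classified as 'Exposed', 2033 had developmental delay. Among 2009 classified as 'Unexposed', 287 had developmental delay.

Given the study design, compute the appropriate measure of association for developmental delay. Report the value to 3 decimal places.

From the description: a = 2033, b = 1184, c = 287, d = 1722.
This is a hospital-based case-control study: participants were sampled on outcome status, so risks in the source population cannot be estimated directly — relative risk is not valid here. The odds ratio is the appropriate measure.
OR = (a·d)/(b·c) = (2033 × 1722) / (1184 × 287) = 3500826 / 339808 = 10.30236

10.302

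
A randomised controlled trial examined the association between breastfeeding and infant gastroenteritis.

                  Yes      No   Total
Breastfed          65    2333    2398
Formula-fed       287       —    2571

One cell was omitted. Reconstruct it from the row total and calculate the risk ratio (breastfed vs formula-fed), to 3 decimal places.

The missing cell is in the unexposed row: 2571 − 287 = 2284.
So a = 65, b = 2333, c = 287, d = 2284.
RR = [a/(a+b)] / [c/(c+d)] = (65/2398) / (287/2571) = 0.02711/0.11163 = 0.24282

0.243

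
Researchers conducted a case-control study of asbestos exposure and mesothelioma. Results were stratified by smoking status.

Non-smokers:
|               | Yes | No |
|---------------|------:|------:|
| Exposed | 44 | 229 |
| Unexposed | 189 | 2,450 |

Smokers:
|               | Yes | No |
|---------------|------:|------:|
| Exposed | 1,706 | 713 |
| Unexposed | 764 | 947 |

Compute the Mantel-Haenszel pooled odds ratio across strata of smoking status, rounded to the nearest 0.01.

2.92

OR_MH = Σ(aᵢdᵢ/nᵢ) / Σ(bᵢcᵢ/nᵢ), where nᵢ is the stratum total.
Stratum 1 (Non-smokers): n = 2912; a·d/n = 44·2450/2912 = 37.0192; b·c/n = 229·189/2912 = 14.8630
Stratum 2 (Smokers): n = 4130; a·d/n = 1706·947/4130 = 391.1821; b·c/n = 713·764/4130 = 131.8964
OR_MH = (37.0192 + 391.1821) / (14.8630 + 131.8964) = 428.2013 / 146.7593 = 2.91771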